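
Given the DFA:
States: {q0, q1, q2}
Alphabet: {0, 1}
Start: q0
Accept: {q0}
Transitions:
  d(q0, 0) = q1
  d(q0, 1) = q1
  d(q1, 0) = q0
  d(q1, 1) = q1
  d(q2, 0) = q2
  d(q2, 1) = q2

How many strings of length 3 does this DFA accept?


Enumerating all length-3 strings:
  "000" -> q1 [reject]
  "001" -> q1 [reject]
  "010" -> q0 [accept]
  "011" -> q1 [reject]
  "100" -> q1 [reject]
  "101" -> q1 [reject]
  "110" -> q0 [accept]
  "111" -> q1 [reject]

2 out of 8


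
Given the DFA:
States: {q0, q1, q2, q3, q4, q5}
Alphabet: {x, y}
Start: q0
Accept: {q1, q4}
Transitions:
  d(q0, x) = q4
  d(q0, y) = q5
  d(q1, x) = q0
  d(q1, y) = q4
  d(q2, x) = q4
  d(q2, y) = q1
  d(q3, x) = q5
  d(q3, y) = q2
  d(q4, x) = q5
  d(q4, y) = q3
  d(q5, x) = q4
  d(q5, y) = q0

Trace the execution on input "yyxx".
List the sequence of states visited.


Input: yyxx
d(q0, y) = q5
d(q5, y) = q0
d(q0, x) = q4
d(q4, x) = q5


q0 -> q5 -> q0 -> q4 -> q5


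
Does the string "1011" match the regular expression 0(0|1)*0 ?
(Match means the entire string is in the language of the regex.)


|string| = 4; first = '1'; last = '1'

No, "1011" does not match 0(0|1)*0


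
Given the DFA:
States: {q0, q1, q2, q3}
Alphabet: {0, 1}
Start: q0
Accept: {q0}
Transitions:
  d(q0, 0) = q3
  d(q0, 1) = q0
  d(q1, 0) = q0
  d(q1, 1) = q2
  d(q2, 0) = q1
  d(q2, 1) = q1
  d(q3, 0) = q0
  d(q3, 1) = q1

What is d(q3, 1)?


Looking up transition d(q3, 1)

q1


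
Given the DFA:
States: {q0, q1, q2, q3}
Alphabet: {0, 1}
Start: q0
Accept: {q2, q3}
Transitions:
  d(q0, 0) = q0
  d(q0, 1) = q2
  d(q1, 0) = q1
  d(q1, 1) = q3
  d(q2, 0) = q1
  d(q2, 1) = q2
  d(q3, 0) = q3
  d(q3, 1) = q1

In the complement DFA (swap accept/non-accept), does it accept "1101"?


Trace: q0 -> q2 -> q2 -> q1 -> q3
Final: q3
Original accept: {q2, q3}
Complement: q3 is in original accept

No, complement rejects (original accepts)


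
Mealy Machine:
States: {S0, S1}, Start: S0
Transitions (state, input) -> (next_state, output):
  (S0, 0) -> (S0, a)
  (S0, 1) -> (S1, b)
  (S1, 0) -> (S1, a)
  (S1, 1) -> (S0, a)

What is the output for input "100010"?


Step-by-step:
  (S0, 1) -> (S1, b)
  (S1, 0) -> (S1, a)
  (S1, 0) -> (S1, a)
  (S1, 0) -> (S1, a)
  (S1, 1) -> (S0, a)
  (S0, 0) -> (S0, a)

"baaaaa"


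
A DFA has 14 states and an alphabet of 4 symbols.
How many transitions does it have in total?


Each state has exactly one transition per symbol.
14 * 4 = 56

56


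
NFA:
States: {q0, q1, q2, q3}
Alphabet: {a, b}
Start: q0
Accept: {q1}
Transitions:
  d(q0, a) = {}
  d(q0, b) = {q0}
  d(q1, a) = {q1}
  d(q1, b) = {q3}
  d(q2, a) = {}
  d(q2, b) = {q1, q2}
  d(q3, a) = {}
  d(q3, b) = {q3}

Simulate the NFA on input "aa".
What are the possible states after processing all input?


Start: {q0}
  --a--> {}
  --a--> {}

{} (empty set, no valid transitions)


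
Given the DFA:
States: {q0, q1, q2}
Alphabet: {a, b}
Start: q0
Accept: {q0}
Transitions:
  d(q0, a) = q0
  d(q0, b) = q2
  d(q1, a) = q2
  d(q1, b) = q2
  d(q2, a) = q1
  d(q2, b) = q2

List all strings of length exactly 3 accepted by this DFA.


All strings of length 3: 8 total
Accepted: 1

"aaa"


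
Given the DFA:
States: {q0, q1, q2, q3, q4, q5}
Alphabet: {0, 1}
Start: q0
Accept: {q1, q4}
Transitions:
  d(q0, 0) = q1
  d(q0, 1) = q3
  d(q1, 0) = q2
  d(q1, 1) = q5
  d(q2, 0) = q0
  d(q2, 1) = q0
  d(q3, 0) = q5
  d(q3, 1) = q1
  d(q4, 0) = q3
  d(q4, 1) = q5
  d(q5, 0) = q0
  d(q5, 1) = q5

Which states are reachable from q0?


BFS from q0:
  layer 0: {q0}
  layer 1: {q1, q3}
  layer 2: {q2, q5}

{q0, q1, q2, q3, q5}


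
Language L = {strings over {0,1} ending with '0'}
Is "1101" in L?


last symbol = '1'

No, "1101" is not in L


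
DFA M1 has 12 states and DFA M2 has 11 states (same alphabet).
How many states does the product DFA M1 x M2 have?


Product construction pairs every M1 state with every M2 state.
12 * 11 = 132

132


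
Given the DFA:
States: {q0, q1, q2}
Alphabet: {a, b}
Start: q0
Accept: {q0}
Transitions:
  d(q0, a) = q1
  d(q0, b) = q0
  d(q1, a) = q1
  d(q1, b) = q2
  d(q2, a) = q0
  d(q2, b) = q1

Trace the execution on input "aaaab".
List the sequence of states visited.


Input: aaaab
d(q0, a) = q1
d(q1, a) = q1
d(q1, a) = q1
d(q1, a) = q1
d(q1, b) = q2


q0 -> q1 -> q1 -> q1 -> q1 -> q2


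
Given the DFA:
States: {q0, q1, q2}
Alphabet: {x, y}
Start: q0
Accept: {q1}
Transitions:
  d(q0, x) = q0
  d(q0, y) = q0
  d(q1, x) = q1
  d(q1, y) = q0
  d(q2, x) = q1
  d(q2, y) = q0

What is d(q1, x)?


Looking up transition d(q1, x)

q1


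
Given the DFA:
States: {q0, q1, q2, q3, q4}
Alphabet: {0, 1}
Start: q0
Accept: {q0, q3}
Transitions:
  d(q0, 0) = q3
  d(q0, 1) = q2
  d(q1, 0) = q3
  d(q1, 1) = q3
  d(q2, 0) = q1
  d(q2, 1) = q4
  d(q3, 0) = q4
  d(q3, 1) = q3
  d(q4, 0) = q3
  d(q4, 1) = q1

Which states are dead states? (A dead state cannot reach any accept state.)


Forward reachability from each state:
  q0 -> reaches accept state q0 (live)
  q1 -> reaches accept state q3 (live)
  q2 -> reaches accept state q3 (live)
  q3 -> reaches accept state q3 (live)
  q4 -> reaches accept state q3 (live)

None (all states can reach an accept state)


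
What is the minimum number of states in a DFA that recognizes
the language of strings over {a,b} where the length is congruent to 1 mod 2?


States track (length) mod 2.
Need 2 states: one per remainder 0..1; accept = remainder 1.

2


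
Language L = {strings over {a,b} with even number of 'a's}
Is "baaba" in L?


count('a') = 3; 3 mod 2 = 1

No, "baaba" is not in L


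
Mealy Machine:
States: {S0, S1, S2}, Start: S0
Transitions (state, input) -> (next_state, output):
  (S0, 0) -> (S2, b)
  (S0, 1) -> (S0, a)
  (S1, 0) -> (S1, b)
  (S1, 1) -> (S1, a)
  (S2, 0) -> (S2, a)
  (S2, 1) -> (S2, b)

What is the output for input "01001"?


Step-by-step:
  (S0, 0) -> (S2, b)
  (S2, 1) -> (S2, b)
  (S2, 0) -> (S2, a)
  (S2, 0) -> (S2, a)
  (S2, 1) -> (S2, b)

"bbaab"


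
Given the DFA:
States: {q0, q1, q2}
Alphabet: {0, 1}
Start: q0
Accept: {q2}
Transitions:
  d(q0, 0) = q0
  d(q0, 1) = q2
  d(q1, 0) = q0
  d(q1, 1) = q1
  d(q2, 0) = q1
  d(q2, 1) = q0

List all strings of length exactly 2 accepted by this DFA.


All strings of length 2: 4 total
Accepted: 1

"01"


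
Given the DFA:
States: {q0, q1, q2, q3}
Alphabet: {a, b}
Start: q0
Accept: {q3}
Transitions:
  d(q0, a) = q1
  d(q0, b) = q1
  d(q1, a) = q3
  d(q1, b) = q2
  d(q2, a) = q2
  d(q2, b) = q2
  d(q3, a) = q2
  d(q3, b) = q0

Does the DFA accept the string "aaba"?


Trace: q0 -> q1 -> q3 -> q0 -> q1
Final state: q1
Accept states: {q3}

No, rejected (final state q1 is not an accept state)


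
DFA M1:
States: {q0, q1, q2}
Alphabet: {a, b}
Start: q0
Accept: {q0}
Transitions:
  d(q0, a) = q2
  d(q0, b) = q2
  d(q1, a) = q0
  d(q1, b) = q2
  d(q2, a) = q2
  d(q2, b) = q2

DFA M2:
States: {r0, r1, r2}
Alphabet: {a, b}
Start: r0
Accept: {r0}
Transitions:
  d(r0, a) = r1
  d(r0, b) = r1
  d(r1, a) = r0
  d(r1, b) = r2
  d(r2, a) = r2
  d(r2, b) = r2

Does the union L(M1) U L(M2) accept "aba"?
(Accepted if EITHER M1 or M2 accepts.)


M1: final=q2 accepted=False
M2: final=r2 accepted=False

No, union rejects (neither accepts)


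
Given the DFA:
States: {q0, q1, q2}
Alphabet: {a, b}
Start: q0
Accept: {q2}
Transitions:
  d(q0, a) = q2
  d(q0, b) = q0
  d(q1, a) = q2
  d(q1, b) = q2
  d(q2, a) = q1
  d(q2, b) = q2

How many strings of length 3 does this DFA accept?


Enumerating all length-3 strings:
  "aaa" -> q2 [accept]
  "aab" -> q2 [accept]
  "aba" -> q1 [reject]
  "abb" -> q2 [accept]
  "baa" -> q1 [reject]
  "bab" -> q2 [accept]
  "bba" -> q2 [accept]
  "bbb" -> q0 [reject]

5 out of 8


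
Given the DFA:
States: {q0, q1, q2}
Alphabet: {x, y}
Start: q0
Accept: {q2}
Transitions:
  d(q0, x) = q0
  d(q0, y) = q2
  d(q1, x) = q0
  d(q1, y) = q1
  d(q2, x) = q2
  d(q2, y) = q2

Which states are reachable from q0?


BFS from q0:
  layer 0: {q0}
  layer 1: {q2}

{q0, q2}


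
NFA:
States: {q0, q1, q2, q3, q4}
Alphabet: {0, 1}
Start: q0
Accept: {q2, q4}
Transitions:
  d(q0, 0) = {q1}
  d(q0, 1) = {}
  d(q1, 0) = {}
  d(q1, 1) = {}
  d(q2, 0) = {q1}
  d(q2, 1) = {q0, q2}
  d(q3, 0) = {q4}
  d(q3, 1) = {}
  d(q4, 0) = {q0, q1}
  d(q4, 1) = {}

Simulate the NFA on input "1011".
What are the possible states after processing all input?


Start: {q0}
  --1--> {}
  --0--> {}
  --1--> {}
  --1--> {}

{} (empty set, no valid transitions)


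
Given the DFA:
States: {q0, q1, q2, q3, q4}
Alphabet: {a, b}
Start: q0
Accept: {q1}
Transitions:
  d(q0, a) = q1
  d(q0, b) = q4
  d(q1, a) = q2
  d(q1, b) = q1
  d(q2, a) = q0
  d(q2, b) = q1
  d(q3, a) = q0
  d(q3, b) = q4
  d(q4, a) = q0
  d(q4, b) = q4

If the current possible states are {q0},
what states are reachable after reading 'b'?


Apply transition on 'b' from each current state:
  d(q0, b) = q4

{q4}


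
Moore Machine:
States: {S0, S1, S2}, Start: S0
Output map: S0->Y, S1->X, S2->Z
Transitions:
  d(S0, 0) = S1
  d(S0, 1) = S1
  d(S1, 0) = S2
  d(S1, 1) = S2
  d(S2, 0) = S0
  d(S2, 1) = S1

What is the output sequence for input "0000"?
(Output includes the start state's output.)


Start: S0 (output Y)
  --0--> S1 (output X)
  --0--> S2 (output Z)
  --0--> S0 (output Y)
  --0--> S1 (output X)

"YXZYX"


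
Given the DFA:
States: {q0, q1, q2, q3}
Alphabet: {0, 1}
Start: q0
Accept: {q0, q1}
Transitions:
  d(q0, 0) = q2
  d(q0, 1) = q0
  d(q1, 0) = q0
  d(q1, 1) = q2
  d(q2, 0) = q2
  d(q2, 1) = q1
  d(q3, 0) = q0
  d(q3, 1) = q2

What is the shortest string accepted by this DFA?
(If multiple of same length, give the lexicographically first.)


BFS by string length (lex-first path to each state shown):
  len 0: q0<-""
Found accept state at length 0.

"" (empty string)


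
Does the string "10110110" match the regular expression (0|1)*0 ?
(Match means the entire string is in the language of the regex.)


|string| = 8; first = '1'; last = '0'

Yes, "10110110" matches (0|1)*0


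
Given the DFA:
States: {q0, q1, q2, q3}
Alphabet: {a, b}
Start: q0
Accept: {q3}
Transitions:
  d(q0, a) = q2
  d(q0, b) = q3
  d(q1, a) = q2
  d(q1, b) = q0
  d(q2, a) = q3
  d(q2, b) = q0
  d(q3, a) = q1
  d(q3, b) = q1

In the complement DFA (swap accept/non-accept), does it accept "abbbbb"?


Trace: q0 -> q2 -> q0 -> q3 -> q1 -> q0 -> q3
Final: q3
Original accept: {q3}
Complement: q3 is in original accept

No, complement rejects (original accepts)


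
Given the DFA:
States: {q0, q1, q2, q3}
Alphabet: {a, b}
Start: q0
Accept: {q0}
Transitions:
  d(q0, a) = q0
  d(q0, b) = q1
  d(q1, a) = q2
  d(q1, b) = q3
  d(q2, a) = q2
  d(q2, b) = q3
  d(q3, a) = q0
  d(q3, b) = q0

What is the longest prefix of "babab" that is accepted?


Run the DFA, marking each prefix where the state is accepting:
  "" -> q0 [accept]
  "b" -> q1 [reject]
  "ba" -> q2 [reject]
  "bab" -> q3 [reject]
  "baba" -> q0 [accept]
  "babab" -> q1 [reject]

"baba"


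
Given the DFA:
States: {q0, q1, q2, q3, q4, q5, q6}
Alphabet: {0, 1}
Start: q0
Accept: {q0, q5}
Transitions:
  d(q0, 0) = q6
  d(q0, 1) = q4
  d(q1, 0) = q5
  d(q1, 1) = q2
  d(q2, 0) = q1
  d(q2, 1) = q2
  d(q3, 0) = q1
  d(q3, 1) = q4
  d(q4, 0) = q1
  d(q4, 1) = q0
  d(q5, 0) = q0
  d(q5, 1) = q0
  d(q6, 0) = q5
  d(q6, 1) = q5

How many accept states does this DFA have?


Accept states listed: {q0, q5}
Counting: q0(1) q5(2)

2


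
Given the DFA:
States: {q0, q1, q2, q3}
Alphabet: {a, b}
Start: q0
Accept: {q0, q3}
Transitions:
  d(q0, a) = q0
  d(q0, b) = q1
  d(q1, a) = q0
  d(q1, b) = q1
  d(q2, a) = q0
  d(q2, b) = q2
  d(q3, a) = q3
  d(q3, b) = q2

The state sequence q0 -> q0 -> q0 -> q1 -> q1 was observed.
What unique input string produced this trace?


Trace back each transition to find the symbol:
  q0 --[a]--> q0
  q0 --[a]--> q0
  q0 --[b]--> q1
  q1 --[b]--> q1

"aabb"


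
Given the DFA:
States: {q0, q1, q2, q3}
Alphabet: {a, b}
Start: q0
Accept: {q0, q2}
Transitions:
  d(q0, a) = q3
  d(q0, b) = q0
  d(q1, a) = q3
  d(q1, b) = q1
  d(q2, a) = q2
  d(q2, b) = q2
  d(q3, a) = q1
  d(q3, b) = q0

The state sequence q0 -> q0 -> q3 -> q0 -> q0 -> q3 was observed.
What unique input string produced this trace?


Trace back each transition to find the symbol:
  q0 --[b]--> q0
  q0 --[a]--> q3
  q3 --[b]--> q0
  q0 --[b]--> q0
  q0 --[a]--> q3

"babba"


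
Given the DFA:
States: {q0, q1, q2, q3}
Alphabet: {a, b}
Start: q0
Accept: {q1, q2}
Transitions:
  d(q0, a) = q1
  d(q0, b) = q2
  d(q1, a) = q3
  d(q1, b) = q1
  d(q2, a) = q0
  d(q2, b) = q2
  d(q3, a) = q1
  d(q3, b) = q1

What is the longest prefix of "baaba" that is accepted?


Run the DFA, marking each prefix where the state is accepting:
  "" -> q0 [reject]
  "b" -> q2 [accept]
  "ba" -> q0 [reject]
  "baa" -> q1 [accept]
  "baab" -> q1 [accept]
  "baaba" -> q3 [reject]

"baab"


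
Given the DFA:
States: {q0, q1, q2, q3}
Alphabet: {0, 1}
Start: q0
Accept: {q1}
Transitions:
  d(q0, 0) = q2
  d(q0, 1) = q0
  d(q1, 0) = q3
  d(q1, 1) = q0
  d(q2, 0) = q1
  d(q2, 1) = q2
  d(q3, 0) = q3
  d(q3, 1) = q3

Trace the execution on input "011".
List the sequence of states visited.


Input: 011
d(q0, 0) = q2
d(q2, 1) = q2
d(q2, 1) = q2


q0 -> q2 -> q2 -> q2


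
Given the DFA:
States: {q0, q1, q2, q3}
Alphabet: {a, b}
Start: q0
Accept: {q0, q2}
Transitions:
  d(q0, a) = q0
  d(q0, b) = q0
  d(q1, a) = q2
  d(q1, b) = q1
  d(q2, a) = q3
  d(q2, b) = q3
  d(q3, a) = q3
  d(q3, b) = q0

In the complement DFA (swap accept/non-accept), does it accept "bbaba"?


Trace: q0 -> q0 -> q0 -> q0 -> q0 -> q0
Final: q0
Original accept: {q0, q2}
Complement: q0 is in original accept

No, complement rejects (original accepts)


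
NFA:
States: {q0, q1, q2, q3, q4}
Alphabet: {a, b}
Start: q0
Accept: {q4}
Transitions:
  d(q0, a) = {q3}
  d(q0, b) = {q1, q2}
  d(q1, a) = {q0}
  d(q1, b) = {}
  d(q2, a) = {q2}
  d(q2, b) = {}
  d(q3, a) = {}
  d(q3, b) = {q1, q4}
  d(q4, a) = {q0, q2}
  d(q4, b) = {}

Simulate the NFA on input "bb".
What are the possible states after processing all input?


Start: {q0}
  --b--> {q1, q2}
  --b--> {}

{} (empty set, no valid transitions)


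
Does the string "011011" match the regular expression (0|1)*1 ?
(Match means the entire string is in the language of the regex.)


|string| = 6; first = '0'; last = '1'

Yes, "011011" matches (0|1)*1


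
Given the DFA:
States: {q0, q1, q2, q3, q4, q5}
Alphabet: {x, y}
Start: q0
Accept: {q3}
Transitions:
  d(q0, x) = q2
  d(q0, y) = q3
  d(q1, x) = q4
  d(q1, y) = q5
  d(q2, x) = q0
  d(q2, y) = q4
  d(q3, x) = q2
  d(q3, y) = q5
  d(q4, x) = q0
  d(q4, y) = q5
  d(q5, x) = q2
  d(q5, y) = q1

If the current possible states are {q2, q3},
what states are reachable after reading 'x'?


Apply transition on 'x' from each current state:
  d(q2, x) = q0
  d(q3, x) = q2

{q0, q2}


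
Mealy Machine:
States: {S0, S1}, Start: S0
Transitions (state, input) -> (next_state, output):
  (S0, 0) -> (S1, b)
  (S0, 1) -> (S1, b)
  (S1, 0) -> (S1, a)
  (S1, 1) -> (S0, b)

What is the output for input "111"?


Step-by-step:
  (S0, 1) -> (S1, b)
  (S1, 1) -> (S0, b)
  (S0, 1) -> (S1, b)

"bbb"


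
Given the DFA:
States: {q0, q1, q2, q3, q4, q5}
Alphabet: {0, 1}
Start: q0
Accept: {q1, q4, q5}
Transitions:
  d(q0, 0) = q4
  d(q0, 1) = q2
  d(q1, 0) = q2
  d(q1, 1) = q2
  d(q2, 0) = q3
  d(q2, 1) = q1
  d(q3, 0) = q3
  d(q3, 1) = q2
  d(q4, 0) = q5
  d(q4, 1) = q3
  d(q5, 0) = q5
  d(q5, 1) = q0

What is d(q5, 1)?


Looking up transition d(q5, 1)

q0


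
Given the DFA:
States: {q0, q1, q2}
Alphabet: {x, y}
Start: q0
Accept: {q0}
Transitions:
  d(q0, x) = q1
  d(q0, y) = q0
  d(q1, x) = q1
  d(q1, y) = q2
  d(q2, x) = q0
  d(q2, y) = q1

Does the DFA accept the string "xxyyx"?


Trace: q0 -> q1 -> q1 -> q2 -> q1 -> q1
Final state: q1
Accept states: {q0}

No, rejected (final state q1 is not an accept state)


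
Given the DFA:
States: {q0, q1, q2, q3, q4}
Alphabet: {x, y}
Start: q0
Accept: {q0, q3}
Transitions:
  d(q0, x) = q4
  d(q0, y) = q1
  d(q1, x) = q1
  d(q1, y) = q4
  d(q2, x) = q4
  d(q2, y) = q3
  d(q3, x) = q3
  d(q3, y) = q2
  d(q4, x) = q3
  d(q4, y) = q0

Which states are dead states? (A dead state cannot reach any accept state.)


Forward reachability from each state:
  q0 -> reaches accept state q0 (live)
  q1 -> reaches accept state q0 (live)
  q2 -> reaches accept state q0 (live)
  q3 -> reaches accept state q0 (live)
  q4 -> reaches accept state q0 (live)

None (all states can reach an accept state)


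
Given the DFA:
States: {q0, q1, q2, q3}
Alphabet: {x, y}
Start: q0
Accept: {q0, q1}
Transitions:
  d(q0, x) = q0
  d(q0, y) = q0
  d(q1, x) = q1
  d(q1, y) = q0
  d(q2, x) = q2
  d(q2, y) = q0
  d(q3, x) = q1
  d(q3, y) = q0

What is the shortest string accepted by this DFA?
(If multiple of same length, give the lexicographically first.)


BFS by string length (lex-first path to each state shown):
  len 0: q0<-""
Found accept state at length 0.

"" (empty string)


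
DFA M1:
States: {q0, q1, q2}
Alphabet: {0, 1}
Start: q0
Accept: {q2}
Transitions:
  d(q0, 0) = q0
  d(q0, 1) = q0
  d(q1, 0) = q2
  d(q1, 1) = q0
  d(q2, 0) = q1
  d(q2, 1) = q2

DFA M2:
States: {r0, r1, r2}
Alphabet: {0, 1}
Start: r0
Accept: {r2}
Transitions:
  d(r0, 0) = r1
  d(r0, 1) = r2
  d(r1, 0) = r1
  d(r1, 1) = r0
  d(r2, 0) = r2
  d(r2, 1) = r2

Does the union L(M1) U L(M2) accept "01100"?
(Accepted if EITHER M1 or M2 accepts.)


M1: final=q0 accepted=False
M2: final=r2 accepted=True

Yes, union accepts


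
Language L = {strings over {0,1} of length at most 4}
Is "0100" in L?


length = 4

Yes, "0100" is in L


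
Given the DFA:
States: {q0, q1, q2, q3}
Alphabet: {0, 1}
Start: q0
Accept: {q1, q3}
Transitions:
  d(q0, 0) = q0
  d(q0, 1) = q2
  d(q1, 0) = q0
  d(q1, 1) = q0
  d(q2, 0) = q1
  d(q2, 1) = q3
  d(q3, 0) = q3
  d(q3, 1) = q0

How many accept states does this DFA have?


Accept states listed: {q1, q3}
Counting: q1(1) q3(2)

2


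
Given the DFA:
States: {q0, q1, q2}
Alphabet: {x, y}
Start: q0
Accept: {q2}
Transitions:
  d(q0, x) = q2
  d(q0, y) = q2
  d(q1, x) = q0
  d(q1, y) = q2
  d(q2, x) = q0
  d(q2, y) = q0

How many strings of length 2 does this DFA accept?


Enumerating all length-2 strings:
  "xx" -> q0 [reject]
  "xy" -> q0 [reject]
  "yx" -> q0 [reject]
  "yy" -> q0 [reject]

0 out of 4


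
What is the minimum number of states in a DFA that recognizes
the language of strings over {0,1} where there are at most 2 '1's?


States: count = 0, 1, ..., 2 (all accepting; 3 states), plus a dead state for count > 2.
Total: 3 + 1 = 4.

4


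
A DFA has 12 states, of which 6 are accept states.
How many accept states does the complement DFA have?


Complement swaps accept and non-accept states.
12 - 6 = 6

6


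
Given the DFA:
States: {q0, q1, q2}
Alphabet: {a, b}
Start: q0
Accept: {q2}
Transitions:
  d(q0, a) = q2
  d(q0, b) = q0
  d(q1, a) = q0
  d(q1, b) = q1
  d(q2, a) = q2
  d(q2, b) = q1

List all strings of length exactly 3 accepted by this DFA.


All strings of length 3: 8 total
Accepted: 3

"aaa", "baa", "bba"


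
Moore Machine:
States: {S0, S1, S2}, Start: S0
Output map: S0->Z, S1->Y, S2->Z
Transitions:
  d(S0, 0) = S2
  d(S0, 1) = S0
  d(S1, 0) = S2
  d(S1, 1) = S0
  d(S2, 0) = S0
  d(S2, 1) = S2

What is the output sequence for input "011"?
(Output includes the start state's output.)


Start: S0 (output Z)
  --0--> S2 (output Z)
  --1--> S2 (output Z)
  --1--> S2 (output Z)

"ZZZZ"


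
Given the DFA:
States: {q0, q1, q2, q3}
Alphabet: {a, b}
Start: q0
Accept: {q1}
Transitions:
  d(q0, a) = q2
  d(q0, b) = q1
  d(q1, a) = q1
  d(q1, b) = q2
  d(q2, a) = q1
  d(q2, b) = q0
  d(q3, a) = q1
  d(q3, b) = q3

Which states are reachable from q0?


BFS from q0:
  layer 0: {q0}
  layer 1: {q1, q2}

{q0, q1, q2}


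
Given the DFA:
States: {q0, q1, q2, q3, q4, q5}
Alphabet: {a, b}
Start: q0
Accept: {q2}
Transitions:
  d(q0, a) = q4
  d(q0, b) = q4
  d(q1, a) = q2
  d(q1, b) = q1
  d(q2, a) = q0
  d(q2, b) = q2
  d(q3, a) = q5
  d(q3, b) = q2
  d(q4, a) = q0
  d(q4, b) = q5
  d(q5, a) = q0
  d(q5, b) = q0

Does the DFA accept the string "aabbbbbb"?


Trace: q0 -> q4 -> q0 -> q4 -> q5 -> q0 -> q4 -> q5 -> q0
Final state: q0
Accept states: {q2}

No, rejected (final state q0 is not an accept state)


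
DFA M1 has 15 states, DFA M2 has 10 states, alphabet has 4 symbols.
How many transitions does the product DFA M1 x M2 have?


Product DFA has 15 * 10 = 150 states.
Each has 4 transitions: 150 * 4 = 600

600


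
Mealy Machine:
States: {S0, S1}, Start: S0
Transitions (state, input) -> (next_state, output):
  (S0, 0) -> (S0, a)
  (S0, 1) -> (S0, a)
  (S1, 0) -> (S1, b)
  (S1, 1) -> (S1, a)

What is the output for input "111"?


Step-by-step:
  (S0, 1) -> (S0, a)
  (S0, 1) -> (S0, a)
  (S0, 1) -> (S0, a)

"aaa"


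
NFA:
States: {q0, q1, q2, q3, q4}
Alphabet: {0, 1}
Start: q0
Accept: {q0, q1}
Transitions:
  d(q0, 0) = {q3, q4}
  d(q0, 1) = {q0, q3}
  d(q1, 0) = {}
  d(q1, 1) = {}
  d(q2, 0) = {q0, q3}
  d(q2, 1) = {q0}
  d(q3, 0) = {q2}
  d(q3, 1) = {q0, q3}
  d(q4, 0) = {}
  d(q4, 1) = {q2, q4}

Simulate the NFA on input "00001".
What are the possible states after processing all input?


Start: {q0}
  --0--> {q3, q4}
  --0--> {q2}
  --0--> {q0, q3}
  --0--> {q2, q3, q4}
  --1--> {q0, q2, q3, q4}

{q0, q2, q3, q4}


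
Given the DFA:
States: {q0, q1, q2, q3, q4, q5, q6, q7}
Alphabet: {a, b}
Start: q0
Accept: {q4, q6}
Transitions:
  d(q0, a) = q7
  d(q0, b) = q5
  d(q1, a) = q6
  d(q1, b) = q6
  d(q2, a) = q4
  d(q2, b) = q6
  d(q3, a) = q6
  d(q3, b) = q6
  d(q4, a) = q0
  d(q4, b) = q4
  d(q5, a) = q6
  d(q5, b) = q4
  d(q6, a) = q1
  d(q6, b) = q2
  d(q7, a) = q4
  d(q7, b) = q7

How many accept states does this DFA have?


Accept states listed: {q4, q6}
Counting: q4(1) q6(2)

2


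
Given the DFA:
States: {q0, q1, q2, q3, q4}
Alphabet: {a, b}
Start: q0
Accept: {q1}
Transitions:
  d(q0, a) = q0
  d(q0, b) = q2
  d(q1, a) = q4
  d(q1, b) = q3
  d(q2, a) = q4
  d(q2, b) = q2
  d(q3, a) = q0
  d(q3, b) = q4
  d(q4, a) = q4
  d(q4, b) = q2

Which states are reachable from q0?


BFS from q0:
  layer 0: {q0}
  layer 1: {q2}
  layer 2: {q4}

{q0, q2, q4}


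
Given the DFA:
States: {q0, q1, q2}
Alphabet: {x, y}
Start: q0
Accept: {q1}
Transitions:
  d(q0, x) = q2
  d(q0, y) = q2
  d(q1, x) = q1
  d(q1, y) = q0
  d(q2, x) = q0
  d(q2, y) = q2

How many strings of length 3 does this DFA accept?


Enumerating all length-3 strings:
  "xxx" -> q2 [reject]
  "xxy" -> q2 [reject]
  "xyx" -> q0 [reject]
  "xyy" -> q2 [reject]
  "yxx" -> q2 [reject]
  "yxy" -> q2 [reject]
  "yyx" -> q0 [reject]
  "yyy" -> q2 [reject]

0 out of 8


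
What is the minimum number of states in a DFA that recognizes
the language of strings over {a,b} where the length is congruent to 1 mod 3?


States track (length) mod 3.
Need 3 states: one per remainder 0..2; accept = remainder 1.

3


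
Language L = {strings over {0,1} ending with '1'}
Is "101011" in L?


last symbol = '1'

Yes, "101011" is in L


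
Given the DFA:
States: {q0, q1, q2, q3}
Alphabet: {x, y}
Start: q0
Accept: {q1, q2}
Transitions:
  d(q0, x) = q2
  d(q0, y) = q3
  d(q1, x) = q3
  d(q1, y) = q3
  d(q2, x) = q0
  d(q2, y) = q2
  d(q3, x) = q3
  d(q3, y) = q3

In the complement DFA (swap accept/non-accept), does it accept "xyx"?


Trace: q0 -> q2 -> q2 -> q0
Final: q0
Original accept: {q1, q2}
Complement: q0 is not in original accept

Yes, complement accepts (original rejects)


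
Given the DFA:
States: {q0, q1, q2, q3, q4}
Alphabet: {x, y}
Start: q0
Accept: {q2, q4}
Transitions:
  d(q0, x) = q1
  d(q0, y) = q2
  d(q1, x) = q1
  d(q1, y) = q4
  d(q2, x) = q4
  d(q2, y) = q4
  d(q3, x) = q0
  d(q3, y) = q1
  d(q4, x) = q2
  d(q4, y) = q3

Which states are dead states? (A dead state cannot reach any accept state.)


Forward reachability from each state:
  q0 -> reaches accept state q2 (live)
  q1 -> reaches accept state q2 (live)
  q2 -> reaches accept state q2 (live)
  q3 -> reaches accept state q2 (live)
  q4 -> reaches accept state q2 (live)

None (all states can reach an accept state)


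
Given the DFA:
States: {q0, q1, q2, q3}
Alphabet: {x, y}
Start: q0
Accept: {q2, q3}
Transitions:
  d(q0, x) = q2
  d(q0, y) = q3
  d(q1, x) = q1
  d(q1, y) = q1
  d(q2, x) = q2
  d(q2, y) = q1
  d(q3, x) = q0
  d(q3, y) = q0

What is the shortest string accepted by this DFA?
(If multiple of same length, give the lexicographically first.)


BFS by string length (lex-first path to each state shown):
  len 0: q0<-""
  len 1: q2<-"x", q3<-"y"
Found accept state at length 1.

"x"


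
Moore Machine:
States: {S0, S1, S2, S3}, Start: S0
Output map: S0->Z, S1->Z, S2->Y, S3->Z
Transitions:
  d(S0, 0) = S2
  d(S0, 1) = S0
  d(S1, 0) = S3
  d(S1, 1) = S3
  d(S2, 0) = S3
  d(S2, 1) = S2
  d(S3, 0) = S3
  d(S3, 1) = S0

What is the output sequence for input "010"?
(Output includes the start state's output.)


Start: S0 (output Z)
  --0--> S2 (output Y)
  --1--> S2 (output Y)
  --0--> S3 (output Z)

"ZYYZ"


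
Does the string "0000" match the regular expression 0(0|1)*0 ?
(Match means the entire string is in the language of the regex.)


|string| = 4; first = '0'; last = '0'

Yes, "0000" matches 0(0|1)*0


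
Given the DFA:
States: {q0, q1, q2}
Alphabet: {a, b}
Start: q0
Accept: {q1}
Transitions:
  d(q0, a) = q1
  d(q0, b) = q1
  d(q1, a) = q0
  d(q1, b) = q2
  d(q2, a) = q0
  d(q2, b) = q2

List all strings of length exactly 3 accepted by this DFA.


All strings of length 3: 8 total
Accepted: 4

"aaa", "aab", "baa", "bab"


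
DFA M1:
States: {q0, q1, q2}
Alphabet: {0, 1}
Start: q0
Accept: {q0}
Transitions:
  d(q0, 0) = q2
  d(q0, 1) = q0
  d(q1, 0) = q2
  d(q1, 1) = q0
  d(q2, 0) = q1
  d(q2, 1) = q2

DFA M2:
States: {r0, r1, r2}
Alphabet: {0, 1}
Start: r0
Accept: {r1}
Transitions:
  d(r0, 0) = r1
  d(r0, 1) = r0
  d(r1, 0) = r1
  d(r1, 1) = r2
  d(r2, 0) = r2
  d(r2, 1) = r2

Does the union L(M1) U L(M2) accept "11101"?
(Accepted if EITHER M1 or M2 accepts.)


M1: final=q2 accepted=False
M2: final=r2 accepted=False

No, union rejects (neither accepts)


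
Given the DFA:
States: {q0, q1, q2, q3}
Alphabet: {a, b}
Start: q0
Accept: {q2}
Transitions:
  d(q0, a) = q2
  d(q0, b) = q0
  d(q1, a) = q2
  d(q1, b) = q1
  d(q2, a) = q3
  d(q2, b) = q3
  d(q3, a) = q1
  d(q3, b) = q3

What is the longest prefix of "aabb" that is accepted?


Run the DFA, marking each prefix where the state is accepting:
  "" -> q0 [reject]
  "a" -> q2 [accept]
  "aa" -> q3 [reject]
  "aab" -> q3 [reject]
  "aabb" -> q3 [reject]

"a"


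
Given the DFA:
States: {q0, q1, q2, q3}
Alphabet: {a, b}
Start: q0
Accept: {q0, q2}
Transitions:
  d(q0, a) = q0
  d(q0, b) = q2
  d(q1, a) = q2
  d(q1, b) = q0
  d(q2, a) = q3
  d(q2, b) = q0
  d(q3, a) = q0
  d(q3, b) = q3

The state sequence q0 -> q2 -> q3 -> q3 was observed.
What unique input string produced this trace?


Trace back each transition to find the symbol:
  q0 --[b]--> q2
  q2 --[a]--> q3
  q3 --[b]--> q3

"bab"


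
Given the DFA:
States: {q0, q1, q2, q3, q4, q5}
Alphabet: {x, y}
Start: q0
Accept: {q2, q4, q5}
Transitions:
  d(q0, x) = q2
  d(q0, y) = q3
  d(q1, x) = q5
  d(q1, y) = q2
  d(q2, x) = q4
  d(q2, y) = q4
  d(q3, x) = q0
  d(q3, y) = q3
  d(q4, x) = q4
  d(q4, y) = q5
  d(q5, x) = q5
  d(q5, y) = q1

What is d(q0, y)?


Looking up transition d(q0, y)

q3


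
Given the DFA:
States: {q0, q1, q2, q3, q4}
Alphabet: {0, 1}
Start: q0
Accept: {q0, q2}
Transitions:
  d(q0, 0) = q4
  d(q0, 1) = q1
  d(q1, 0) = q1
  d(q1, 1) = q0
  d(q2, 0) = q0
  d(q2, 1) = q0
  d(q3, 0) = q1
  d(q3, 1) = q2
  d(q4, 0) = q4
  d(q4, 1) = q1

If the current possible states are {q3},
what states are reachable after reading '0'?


Apply transition on '0' from each current state:
  d(q3, 0) = q1

{q1}


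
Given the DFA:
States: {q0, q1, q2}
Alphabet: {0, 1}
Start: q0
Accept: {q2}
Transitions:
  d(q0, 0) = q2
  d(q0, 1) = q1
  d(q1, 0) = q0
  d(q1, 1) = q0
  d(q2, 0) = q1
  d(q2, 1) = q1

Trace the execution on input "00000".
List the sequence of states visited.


Input: 00000
d(q0, 0) = q2
d(q2, 0) = q1
d(q1, 0) = q0
d(q0, 0) = q2
d(q2, 0) = q1


q0 -> q2 -> q1 -> q0 -> q2 -> q1


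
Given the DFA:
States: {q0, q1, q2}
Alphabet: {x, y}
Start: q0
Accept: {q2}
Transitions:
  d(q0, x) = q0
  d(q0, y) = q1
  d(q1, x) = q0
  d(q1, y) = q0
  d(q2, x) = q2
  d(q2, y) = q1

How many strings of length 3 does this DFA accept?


Enumerating all length-3 strings:
  "xxx" -> q0 [reject]
  "xxy" -> q1 [reject]
  "xyx" -> q0 [reject]
  "xyy" -> q0 [reject]
  "yxx" -> q0 [reject]
  "yxy" -> q1 [reject]
  "yyx" -> q0 [reject]
  "yyy" -> q1 [reject]

0 out of 8


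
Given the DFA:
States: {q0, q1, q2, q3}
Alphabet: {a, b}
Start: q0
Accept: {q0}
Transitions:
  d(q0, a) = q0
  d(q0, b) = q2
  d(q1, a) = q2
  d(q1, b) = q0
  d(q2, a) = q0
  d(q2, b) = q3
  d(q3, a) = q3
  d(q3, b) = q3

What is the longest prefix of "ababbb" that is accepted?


Run the DFA, marking each prefix where the state is accepting:
  "" -> q0 [accept]
  "a" -> q0 [accept]
  "ab" -> q2 [reject]
  "aba" -> q0 [accept]
  "abab" -> q2 [reject]
  "ababb" -> q3 [reject]
  "ababbb" -> q3 [reject]

"aba"


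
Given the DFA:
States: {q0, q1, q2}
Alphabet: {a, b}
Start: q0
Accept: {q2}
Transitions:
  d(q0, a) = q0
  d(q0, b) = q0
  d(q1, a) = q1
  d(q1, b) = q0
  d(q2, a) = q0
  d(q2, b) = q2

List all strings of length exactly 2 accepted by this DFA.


All strings of length 2: 4 total
Accepted: 0

None


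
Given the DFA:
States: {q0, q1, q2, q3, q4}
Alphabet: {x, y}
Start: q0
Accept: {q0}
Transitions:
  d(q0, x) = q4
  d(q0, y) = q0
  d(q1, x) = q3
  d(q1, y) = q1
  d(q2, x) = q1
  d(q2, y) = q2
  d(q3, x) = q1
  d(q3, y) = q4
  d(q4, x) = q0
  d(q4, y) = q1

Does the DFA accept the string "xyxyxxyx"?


Trace: q0 -> q4 -> q1 -> q3 -> q4 -> q0 -> q4 -> q1 -> q3
Final state: q3
Accept states: {q0}

No, rejected (final state q3 is not an accept state)


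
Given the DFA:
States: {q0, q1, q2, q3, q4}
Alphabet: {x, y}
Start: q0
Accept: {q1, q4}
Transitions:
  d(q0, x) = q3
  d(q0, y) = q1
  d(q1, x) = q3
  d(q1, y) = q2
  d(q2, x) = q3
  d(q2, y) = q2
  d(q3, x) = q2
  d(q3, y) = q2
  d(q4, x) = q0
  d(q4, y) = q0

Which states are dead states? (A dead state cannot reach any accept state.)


Forward reachability from each state:
  q0 -> reaches accept state q1 (live)
  q1 -> reaches accept state q1 (live)
  q2 -> reaches {q2, q3}, no accept state (dead)
  q3 -> reaches {q2, q3}, no accept state (dead)
  q4 -> reaches accept state q1 (live)

{q2, q3}


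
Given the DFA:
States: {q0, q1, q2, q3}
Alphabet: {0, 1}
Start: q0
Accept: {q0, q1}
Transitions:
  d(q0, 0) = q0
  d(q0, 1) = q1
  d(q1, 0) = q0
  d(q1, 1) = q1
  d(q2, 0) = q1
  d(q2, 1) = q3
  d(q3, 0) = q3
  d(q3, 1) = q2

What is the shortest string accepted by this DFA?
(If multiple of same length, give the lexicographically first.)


BFS by string length (lex-first path to each state shown):
  len 0: q0<-""
Found accept state at length 0.

"" (empty string)


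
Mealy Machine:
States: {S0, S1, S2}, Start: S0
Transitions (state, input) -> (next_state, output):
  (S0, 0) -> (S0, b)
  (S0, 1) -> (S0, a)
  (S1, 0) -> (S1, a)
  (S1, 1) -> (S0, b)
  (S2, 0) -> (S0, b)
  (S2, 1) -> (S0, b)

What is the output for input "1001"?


Step-by-step:
  (S0, 1) -> (S0, a)
  (S0, 0) -> (S0, b)
  (S0, 0) -> (S0, b)
  (S0, 1) -> (S0, a)

"abba"


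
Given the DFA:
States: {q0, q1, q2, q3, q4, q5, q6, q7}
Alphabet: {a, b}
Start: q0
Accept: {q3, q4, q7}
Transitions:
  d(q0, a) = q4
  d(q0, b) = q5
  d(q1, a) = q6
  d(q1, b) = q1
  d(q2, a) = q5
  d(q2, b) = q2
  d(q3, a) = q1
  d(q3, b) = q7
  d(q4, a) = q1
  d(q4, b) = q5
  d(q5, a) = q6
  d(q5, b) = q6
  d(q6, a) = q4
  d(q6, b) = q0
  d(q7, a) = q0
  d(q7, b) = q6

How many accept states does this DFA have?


Accept states listed: {q3, q4, q7}
Counting: q3(1) q4(2) q7(3)

3


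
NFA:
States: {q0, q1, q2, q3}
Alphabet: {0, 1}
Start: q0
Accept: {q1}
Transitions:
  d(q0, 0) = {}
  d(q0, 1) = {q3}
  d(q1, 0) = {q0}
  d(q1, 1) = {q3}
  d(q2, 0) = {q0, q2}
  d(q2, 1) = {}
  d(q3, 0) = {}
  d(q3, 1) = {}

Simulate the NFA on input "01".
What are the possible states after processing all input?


Start: {q0}
  --0--> {}
  --1--> {}

{} (empty set, no valid transitions)


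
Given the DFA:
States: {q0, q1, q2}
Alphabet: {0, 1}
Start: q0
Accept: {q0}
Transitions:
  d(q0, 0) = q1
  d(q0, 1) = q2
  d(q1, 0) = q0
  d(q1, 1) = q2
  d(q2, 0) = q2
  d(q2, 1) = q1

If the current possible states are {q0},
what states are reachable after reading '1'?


Apply transition on '1' from each current state:
  d(q0, 1) = q2

{q2}


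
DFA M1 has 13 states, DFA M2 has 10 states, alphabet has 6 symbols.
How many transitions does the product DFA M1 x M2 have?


Product DFA has 13 * 10 = 130 states.
Each has 6 transitions: 130 * 6 = 780

780


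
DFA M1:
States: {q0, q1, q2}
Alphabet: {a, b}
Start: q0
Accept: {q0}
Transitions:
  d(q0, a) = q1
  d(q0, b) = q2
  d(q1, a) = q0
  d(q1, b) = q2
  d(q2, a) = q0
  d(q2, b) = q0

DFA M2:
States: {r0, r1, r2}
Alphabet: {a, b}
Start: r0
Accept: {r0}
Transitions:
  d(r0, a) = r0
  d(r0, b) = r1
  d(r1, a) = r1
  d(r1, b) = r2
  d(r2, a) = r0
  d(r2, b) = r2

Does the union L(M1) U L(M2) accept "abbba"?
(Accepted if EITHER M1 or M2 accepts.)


M1: final=q0 accepted=True
M2: final=r0 accepted=True

Yes, union accepts


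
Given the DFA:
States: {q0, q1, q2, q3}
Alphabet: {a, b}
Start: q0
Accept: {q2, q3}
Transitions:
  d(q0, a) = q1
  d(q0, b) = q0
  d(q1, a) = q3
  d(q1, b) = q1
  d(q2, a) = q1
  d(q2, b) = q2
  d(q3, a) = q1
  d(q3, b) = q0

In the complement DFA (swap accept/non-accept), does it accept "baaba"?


Trace: q0 -> q0 -> q1 -> q3 -> q0 -> q1
Final: q1
Original accept: {q2, q3}
Complement: q1 is not in original accept

Yes, complement accepts (original rejects)


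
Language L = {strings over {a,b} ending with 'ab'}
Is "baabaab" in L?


last two symbols = 'ab'

Yes, "baabaab" is in L


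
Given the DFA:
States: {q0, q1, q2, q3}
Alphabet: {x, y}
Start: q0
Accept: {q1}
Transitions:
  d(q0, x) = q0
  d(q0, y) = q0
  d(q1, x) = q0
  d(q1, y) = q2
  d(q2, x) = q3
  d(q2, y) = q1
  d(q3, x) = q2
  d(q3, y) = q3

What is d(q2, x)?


Looking up transition d(q2, x)

q3


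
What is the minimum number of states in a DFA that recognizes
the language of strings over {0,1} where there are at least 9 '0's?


States: count = 0, 1, ..., 8, and a final '>= 9' state.
Total: 9 + 1 = 10. Accept = '>= 9' state.

10


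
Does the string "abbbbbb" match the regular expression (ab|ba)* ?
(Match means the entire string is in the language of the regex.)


|string| = 7; first = 'a'; last = 'b'

No, "abbbbbb" does not match (ab|ba)*


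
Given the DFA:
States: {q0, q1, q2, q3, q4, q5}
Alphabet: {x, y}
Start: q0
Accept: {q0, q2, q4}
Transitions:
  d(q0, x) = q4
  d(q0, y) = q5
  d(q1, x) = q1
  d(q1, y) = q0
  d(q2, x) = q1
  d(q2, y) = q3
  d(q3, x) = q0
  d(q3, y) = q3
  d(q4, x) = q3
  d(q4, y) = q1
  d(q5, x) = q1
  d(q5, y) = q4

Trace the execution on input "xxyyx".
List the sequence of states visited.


Input: xxyyx
d(q0, x) = q4
d(q4, x) = q3
d(q3, y) = q3
d(q3, y) = q3
d(q3, x) = q0


q0 -> q4 -> q3 -> q3 -> q3 -> q0


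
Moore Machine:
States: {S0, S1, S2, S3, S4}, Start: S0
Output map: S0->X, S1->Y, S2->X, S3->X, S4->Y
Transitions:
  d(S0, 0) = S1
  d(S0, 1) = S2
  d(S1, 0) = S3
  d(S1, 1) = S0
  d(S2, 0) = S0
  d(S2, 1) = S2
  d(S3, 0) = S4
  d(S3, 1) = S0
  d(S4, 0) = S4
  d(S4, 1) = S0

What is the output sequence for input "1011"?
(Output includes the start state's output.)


Start: S0 (output X)
  --1--> S2 (output X)
  --0--> S0 (output X)
  --1--> S2 (output X)
  --1--> S2 (output X)

"XXXXX"


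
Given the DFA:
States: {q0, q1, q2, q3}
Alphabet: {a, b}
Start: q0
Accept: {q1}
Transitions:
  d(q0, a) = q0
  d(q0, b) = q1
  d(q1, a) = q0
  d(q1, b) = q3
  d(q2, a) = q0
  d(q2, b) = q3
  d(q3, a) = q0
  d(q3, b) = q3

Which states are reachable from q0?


BFS from q0:
  layer 0: {q0}
  layer 1: {q1}
  layer 2: {q3}

{q0, q1, q3}


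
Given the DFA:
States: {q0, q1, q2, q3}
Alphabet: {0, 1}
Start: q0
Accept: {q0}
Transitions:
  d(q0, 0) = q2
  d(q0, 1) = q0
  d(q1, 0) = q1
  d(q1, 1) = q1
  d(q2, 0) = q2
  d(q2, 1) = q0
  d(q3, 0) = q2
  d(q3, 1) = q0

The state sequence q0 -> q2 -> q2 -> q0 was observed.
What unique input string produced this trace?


Trace back each transition to find the symbol:
  q0 --[0]--> q2
  q2 --[0]--> q2
  q2 --[1]--> q0

"001"


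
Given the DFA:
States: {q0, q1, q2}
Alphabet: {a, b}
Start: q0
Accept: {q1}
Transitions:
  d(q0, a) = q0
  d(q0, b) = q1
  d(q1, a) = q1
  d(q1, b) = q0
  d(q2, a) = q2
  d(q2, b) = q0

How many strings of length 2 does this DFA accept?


Enumerating all length-2 strings:
  "aa" -> q0 [reject]
  "ab" -> q1 [accept]
  "ba" -> q1 [accept]
  "bb" -> q0 [reject]

2 out of 4


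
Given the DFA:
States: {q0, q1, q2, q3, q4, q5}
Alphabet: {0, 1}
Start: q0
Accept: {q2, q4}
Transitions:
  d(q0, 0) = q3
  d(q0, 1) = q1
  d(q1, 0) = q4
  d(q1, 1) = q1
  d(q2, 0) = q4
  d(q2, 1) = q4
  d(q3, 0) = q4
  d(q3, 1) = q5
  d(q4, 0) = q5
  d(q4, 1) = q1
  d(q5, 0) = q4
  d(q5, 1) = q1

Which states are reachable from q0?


BFS from q0:
  layer 0: {q0}
  layer 1: {q1, q3}
  layer 2: {q4, q5}

{q0, q1, q3, q4, q5}


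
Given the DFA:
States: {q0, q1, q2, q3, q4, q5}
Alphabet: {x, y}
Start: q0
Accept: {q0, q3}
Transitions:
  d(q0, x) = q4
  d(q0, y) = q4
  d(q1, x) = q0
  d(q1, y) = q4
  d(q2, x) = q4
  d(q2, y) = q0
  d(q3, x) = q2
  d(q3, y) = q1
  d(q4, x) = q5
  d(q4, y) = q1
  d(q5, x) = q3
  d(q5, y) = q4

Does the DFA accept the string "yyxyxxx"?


Trace: q0 -> q4 -> q1 -> q0 -> q4 -> q5 -> q3 -> q2
Final state: q2
Accept states: {q0, q3}

No, rejected (final state q2 is not an accept state)


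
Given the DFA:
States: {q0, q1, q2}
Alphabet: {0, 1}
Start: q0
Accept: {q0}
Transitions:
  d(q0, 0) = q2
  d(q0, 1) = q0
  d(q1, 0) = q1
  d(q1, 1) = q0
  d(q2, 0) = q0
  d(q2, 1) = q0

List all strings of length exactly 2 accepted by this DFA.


All strings of length 2: 4 total
Accepted: 3

"00", "01", "11"


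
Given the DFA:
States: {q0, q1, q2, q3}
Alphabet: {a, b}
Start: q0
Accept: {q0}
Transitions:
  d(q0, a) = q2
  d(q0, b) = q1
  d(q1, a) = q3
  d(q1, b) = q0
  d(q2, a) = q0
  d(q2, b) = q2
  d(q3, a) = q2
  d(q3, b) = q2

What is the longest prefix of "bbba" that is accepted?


Run the DFA, marking each prefix where the state is accepting:
  "" -> q0 [accept]
  "b" -> q1 [reject]
  "bb" -> q0 [accept]
  "bbb" -> q1 [reject]
  "bbba" -> q3 [reject]

"bb"


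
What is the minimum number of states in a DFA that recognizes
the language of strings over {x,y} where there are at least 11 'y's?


States: count = 0, 1, ..., 10, and a final '>= 11' state.
Total: 11 + 1 = 12. Accept = '>= 11' state.

12


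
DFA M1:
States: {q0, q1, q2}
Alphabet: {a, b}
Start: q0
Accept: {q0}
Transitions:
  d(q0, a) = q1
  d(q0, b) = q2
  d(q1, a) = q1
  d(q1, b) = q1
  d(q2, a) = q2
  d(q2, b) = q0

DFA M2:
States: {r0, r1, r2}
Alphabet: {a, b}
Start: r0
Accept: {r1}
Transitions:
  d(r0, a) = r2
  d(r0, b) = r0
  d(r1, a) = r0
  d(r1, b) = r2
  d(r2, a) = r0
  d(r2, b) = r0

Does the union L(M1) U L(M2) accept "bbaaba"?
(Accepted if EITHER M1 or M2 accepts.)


M1: final=q1 accepted=False
M2: final=r2 accepted=False

No, union rejects (neither accepts)


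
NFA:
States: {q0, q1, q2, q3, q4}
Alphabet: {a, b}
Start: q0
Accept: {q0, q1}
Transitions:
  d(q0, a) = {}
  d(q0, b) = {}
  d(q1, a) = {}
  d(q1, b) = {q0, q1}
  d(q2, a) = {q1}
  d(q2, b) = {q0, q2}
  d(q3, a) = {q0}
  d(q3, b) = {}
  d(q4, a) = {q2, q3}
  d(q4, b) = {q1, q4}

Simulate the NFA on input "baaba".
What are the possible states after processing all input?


Start: {q0}
  --b--> {}
  --a--> {}
  --a--> {}
  --b--> {}
  --a--> {}

{} (empty set, no valid transitions)


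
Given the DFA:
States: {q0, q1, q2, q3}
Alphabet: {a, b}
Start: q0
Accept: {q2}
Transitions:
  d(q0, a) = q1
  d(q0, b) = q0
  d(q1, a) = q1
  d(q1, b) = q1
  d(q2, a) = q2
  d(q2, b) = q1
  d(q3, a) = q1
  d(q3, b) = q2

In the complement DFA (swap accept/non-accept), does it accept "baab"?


Trace: q0 -> q0 -> q1 -> q1 -> q1
Final: q1
Original accept: {q2}
Complement: q1 is not in original accept

Yes, complement accepts (original rejects)
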